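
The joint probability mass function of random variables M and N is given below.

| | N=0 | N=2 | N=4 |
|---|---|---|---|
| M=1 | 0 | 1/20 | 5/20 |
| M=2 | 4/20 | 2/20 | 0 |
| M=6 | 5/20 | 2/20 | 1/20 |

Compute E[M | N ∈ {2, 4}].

P(N ∈ {2, 4}) = 11/20.
Σ M·P over the event = 1·(1/20) + 1·(5/20) + 2·(2/20) + 6·(2/20) + 6·(1/20) = 7/5.
E[M | N ∈ {2, 4}] = (7/5) / (11/20) = 28/11.

28/11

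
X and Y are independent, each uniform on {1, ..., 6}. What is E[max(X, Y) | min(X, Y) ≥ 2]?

P(min(X, Y) ≥ 2) = 25/36.
Summing max(X,Y)·P(x,y) over outcomes with min(X, Y) ≥ 2 gives 10/3.
E[max(X, Y) | min(X, Y) ≥ 2] = (10/3) / (25/36) = 24/5.

24/5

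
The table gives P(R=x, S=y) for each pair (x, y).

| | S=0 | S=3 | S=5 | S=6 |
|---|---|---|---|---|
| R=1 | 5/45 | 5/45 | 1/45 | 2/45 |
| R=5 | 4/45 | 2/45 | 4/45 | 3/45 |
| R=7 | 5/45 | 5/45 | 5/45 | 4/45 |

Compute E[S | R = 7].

P(R = 7) = 19/45.
Σ S·P over the event = 0·(5/45) + 3·(5/45) + 5·(5/45) + 6·(4/45) = 64/45.
E[S | R = 7] = (64/45) / (19/45) = 64/19.

64/19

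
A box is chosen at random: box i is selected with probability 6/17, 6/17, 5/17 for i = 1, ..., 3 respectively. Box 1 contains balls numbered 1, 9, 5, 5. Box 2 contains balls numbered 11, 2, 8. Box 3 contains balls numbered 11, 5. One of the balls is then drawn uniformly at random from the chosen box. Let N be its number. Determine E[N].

E[N | box 1] = (1+9+5+5)/4 = 5.
E[N | box 2] = (11+2+8)/3 = 7.
E[N | box 3] = (11+5)/2 = 8.
By the law of total expectation,
E[N] = (6/17)·(5) + (6/17)·(7) + (5/17)·(8) = 112/17.

112/17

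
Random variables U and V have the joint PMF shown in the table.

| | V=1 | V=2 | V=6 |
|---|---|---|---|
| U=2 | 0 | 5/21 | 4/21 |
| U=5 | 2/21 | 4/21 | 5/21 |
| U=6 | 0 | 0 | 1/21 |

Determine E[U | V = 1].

P(V = 1) = 2/21.
Σ U·P over the event = 5·(2/21) = 10/21.
E[U | V = 1] = (10/21) / (2/21) = 5.

5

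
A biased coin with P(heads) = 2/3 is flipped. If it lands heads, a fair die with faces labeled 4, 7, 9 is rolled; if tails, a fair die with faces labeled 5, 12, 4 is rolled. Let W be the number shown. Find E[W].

E[W | heads] = (4+7+9)/3 = 20/3.
E[W | tails] = (5+12+4)/3 = 7.
By the law of total expectation,
E[W] = (2/3)·(20/3) + (1/3)·(7) = 61/9.

61/9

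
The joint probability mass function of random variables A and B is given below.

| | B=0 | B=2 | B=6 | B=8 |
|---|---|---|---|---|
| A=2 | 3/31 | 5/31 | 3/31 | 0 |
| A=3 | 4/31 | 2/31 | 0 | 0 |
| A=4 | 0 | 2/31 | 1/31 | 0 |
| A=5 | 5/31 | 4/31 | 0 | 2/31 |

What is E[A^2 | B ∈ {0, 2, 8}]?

P(B ∈ {0, 2, 8}) = 27/31.
Σ A^2·P over the event = 4·(3/31) + 4·(5/31) + 9·(4/31) + 9·(2/31) + 16·(2/31) + 25·(5/31) + 25·(4/31) + 25·(2/31) = 393/31.
E[A^2 | B ∈ {0, 2, 8}] = (393/31) / (27/31) = 131/9.

131/9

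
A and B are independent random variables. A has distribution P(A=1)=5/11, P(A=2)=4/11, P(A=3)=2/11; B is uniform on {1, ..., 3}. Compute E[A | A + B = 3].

13/9

P(A + B = 3) = 3/11.
Summing A·P(x,y) over outcomes with A + B = 3 gives 13/33.
E[A | A + B = 3] = (13/33) / (3/11) = 13/9.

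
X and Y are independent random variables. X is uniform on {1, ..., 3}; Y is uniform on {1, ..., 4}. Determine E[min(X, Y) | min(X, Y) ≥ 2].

7/3

Outcomes with min(X, Y) ≥ 2: (2,2), (2,3), (2,4), (3,2), (3,3), (3,4), each with probability 1/12.
E[min(X, Y) | min(X, Y) ≥ 2] = (2 + 2 + 2 + 2 + 3 + 3) / 6 = 7/3.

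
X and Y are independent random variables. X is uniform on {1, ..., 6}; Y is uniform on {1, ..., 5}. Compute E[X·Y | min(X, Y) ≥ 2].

P(min(X, Y) ≥ 2) = 2/3.
Summing XY·P(x,y) over outcomes with min(X, Y) ≥ 2 gives 28/3.
E[X·Y | min(X, Y) ≥ 2] = (28/3) / (2/3) = 14.

14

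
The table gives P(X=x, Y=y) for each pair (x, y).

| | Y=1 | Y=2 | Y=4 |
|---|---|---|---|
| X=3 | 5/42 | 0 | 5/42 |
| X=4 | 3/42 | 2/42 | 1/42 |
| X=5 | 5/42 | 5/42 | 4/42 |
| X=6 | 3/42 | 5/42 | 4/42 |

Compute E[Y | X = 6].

P(X = 6) = 2/7.
Σ Y·P over the event = 1·(3/42) + 2·(5/42) + 4·(4/42) = 29/42.
E[Y | X = 6] = (29/42) / (2/7) = 29/12.

29/12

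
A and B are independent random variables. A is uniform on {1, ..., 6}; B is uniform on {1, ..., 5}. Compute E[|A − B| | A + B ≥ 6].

41/20

P(A + B ≥ 6) = 2/3.
Summing |A−B|·P(x,y) over outcomes with A + B ≥ 6 gives 41/30.
E[|A − B| | A + B ≥ 6] = (41/30) / (2/3) = 41/20.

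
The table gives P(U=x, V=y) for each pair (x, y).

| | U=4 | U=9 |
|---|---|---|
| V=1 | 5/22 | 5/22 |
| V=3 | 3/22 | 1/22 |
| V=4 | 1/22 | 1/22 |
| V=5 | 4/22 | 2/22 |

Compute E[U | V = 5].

P(V = 5) = 3/11.
Σ U·P over the event = 4·(4/22) + 9·(2/22) = 17/11.
E[U | V = 5] = (17/11) / (3/11) = 17/3.

17/3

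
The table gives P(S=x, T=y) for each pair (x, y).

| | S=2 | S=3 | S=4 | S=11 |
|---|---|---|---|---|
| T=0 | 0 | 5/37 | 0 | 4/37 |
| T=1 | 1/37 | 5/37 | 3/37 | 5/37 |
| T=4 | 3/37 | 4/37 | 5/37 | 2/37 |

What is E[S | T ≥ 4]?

P(T ≥ 4) = 14/37.
Summing S·P(S=x,T=y) over the conditioning event gives 60/37.
E[S | T ≥ 4] = (60/37) / (14/37) = 30/7.

30/7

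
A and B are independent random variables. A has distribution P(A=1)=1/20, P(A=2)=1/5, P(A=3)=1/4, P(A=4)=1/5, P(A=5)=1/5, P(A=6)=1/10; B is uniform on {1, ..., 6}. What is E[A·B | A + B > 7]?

81/4

P(A + B > 7) = 13/30.
Summing AB·P(x,y) over outcomes with A + B > 7 gives 351/40.
E[A·B | A + B > 7] = (351/40) / (13/30) = 81/4.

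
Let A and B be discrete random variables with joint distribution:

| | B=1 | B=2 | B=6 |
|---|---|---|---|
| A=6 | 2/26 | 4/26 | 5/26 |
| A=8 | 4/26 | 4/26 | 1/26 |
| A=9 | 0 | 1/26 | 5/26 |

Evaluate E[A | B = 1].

22/3

P(B = 1) = 3/13.
Σ A·P over the event = 6·(2/26) + 8·(4/26) = 22/13.
E[A | B = 1] = (22/13) / (3/13) = 22/3.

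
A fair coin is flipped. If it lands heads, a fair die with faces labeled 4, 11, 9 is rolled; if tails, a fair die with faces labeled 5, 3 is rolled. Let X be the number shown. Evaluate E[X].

E[X | heads] = (4+11+9)/3 = 8.
E[X | tails] = (5+3)/2 = 4.
By the law of total expectation,
E[X] = (1/2)·(8) + (1/2)·(4) = 6.

6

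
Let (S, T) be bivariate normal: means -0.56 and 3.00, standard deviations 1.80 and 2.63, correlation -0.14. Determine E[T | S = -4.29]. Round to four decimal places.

For a bivariate normal, E[T | S=x] = μ_T + ρ·(σ_T/σ_S)·(x − μ_S).
E[T | S=-4.29] = 3.00 + (-0.14)·(2.63/1.80)·(-4.29 − (-0.56)) = 3.00 + (-0.20456)·(-3.73) = 3.7630.

3.7630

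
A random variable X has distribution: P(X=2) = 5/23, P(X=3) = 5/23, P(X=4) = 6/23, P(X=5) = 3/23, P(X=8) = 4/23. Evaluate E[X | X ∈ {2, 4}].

P(X ∈ {2, 4}) = 11/23.
Σ over the event: 2·5/23 + 4·6/23 = 34/23.
E[X | X ∈ {2, 4}] = (34/23) / (11/23) = 34/11.

34/11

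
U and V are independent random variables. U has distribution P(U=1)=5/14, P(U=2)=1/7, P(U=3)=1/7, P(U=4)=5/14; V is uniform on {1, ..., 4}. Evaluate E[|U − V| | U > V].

38/21

P(U > V) = 3/8.
Summing |U−V|·P(x,y) over outcomes with U > V gives 19/28.
E[|U − V| | U > V] = (19/28) / (3/8) = 38/21.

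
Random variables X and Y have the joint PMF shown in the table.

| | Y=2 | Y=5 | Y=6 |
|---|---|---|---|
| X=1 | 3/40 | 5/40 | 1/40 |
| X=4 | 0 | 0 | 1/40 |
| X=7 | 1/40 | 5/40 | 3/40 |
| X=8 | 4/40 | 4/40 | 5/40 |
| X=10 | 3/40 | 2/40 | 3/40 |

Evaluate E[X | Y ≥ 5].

188/29

P(Y ≥ 5) = 29/40.
Summing X·P(X=x,Y=y) over the conditioning event gives 47/10.
E[X | Y ≥ 5] = (47/10) / (29/40) = 188/29.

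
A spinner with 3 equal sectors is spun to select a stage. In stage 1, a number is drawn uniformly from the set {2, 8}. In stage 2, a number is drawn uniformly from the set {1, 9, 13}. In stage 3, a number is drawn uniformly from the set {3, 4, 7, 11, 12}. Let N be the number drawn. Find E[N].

E[N | stage 1] = (2+8)/2 = 5.
E[N | stage 2] = (1+9+13)/3 = 23/3.
E[N | stage 3] = (3+4+7+11+12)/5 = 37/5.
E[N] = (1/3)·(5) + (1/3)·(23/3) + (1/3)·(37/5) = 301/45.

301/45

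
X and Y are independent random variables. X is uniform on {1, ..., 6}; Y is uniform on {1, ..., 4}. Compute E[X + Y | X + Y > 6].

8

P(X + Y > 6) = 5/12.
Summing (X+Y)·P(x,y) over outcomes with X + Y > 6 gives 10/3.
E[X + Y | X + Y > 6] = (10/3) / (5/12) = 8.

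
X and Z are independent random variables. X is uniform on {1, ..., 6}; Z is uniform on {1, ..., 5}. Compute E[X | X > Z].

P(X > Z) = 1/2.
Summing X·P(x,y) over outcomes with X > Z gives 7/3.
E[X | X > Z] = (7/3) / (1/2) = 14/3.

14/3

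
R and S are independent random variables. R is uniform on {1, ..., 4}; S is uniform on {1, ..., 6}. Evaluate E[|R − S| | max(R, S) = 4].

Outcomes with max(R, S) = 4: (1,4), (2,4), (3,4), (4,1), (4,2), (4,3), (4,4), each with probability 1/24.
E[|R − S| | max(R, S) = 4] = (3 + 2 + 1 + 3 + 2 + 1 + 0) / 7 = 12/7.

12/7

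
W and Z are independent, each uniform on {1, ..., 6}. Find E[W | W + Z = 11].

P(W + Z = 11) = 1/18.
Summing W·P(x,y) over outcomes with W + Z = 11 gives 11/36.
E[W | W + Z = 11] = (11/36) / (1/18) = 11/2.

11/2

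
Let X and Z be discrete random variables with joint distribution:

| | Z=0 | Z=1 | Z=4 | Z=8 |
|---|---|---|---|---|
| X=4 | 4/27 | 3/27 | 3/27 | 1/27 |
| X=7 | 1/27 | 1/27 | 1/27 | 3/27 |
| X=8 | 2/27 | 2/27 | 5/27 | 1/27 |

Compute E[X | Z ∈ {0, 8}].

P(Z ∈ {0, 8}) = 4/9.
Σ X·P over the event = 4·(4/27) + 4·(1/27) + 7·(1/27) + 7·(3/27) + 8·(2/27) + 8·(1/27) = 8/3.
E[X | Z ∈ {0, 8}] = (8/3) / (4/9) = 6.

6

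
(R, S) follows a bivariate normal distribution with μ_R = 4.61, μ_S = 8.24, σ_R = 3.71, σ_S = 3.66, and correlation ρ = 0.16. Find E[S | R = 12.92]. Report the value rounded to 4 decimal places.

9.5517

E[S | R=x] = μ_S + ρ(σ_S/σ_R)(x − μ_R) for jointly normal variables.
E[S | R=12.92] = 8.24 + (0.16)·(3.66/3.71)·(12.92 − (4.61)) = 8.24 + (0.15784)·(8.31) = 9.5517.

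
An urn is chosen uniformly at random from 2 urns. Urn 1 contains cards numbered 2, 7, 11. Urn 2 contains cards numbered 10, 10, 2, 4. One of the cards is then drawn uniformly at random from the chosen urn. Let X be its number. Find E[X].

79/12

E[X | urn 1] = (2+7+11)/3 = 20/3.
E[X | urn 2] = (10+10+2+4)/4 = 13/2.
E[X] = (1/2)·(20/3) + (1/2)·(13/2) = 79/12.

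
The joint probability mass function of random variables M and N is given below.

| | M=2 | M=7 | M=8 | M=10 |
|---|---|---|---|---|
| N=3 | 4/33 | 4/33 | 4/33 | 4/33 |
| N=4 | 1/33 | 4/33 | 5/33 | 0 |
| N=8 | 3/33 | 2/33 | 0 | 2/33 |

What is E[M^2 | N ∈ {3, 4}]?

P(N ∈ {3, 4}) = 26/33.
Σ M^2·P over the event = 4·(4/33) + 4·(1/33) + 49·(4/33) + 49·(4/33) + 64·(4/33) + 64·(5/33) + 100·(4/33) = 1388/33.
E[M^2 | N ∈ {3, 4}] = (1388/33) / (26/33) = 694/13.

694/13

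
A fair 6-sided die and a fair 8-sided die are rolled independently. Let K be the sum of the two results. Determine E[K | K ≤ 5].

P(K ≤ 5) = 5/24.
Σ over the event: 2·1/48 + 3·1/24 + 4·1/16 + 5·1/12 = 5/6.
E[K | K ≤ 5] = (5/6) / (5/24) = 4.

4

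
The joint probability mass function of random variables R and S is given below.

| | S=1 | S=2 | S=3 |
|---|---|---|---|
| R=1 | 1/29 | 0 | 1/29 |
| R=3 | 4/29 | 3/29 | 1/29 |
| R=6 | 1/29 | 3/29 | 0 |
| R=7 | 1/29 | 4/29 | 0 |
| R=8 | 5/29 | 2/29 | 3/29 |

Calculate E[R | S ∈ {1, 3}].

94/17

P(S ∈ {1, 3}) = 17/29.
Σ R·P over the event = 1·(1/29) + 1·(1/29) + 3·(4/29) + 3·(1/29) + 6·(1/29) + 7·(1/29) + 8·(5/29) + 8·(3/29) = 94/29.
E[R | S ∈ {1, 3}] = (94/29) / (17/29) = 94/17.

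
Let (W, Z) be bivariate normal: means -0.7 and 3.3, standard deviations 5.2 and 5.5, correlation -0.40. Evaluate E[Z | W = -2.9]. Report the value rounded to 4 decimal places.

4.2308

The regression of Z on W has slope ρ·σ_Z/σ_W and passes through (μ_W, μ_Z).
E[Z | W=-2.9] = 3.3 + (-0.40)·(5.5/5.2)·(-2.9 − (-0.7)) = 3.3 + (-0.42308)·(-2.2) = 4.2308.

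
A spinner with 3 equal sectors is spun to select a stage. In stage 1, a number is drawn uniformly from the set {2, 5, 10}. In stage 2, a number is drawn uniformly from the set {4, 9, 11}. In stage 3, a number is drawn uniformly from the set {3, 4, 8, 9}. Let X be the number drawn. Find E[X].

E[X | stage 1] = (2+5+10)/3 = 17/3.
E[X | stage 2] = (4+9+11)/3 = 8.
E[X | stage 3] = (3+4+8+9)/4 = 6.
E[X] = (1/3)·(17/3) + (1/3)·(8) + (1/3)·(6) = 59/9.

59/9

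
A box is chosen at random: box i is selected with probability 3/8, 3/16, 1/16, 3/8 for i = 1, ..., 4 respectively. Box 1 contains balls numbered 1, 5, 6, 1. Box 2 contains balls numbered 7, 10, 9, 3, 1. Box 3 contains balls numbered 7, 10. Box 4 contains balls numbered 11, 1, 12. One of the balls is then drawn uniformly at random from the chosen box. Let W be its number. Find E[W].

47/8

E[W | box 1] = (1+5+6+1)/4 = 13/4.
E[W | box 2] = (7+10+9+3+1)/5 = 6.
E[W | box 3] = (7+10)/2 = 17/2.
E[W | box 4] = (11+1+12)/3 = 8.
E[W] = (3/8)·(13/4) + (3/16)·(6) + (1/16)·(17/2) + (3/8)·(8) = 47/8.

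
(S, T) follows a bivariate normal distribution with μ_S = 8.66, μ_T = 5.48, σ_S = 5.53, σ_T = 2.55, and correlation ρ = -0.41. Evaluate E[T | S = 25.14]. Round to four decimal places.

2.3643

The regression of T on S has slope ρ·σ_T/σ_S and passes through (μ_S, μ_T).
E[T | S=25.14] = 5.48 + (-0.41)·(2.55/5.53)·(25.14 − (8.66)) = 5.48 + (-0.18906)·(16.48) = 2.3643.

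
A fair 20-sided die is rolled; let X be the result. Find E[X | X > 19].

20

Given X > 19, X is equally likely to be any of {20}.
E[X | X > 19] = (20) / 1 = 20.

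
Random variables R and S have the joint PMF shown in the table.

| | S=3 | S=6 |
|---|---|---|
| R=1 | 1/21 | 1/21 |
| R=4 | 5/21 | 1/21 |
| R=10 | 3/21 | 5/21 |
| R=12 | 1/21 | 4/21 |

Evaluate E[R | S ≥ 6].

P(S ≥ 6) = 11/21.
Σ R·P over the event = 1·(1/21) + 4·(1/21) + 10·(5/21) + 12·(4/21) = 103/21.
E[R | S ≥ 6] = (103/21) / (11/21) = 103/11.

103/11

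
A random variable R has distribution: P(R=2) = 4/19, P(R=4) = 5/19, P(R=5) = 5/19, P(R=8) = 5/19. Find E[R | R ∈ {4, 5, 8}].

P(R ∈ {4, 5, 8}) = 15/19.
Σ over the event: 4·5/19 + 5·5/19 + 8·5/19 = 85/19.
E[R | R ∈ {4, 5, 8}] = (85/19) / (15/19) = 17/3.

17/3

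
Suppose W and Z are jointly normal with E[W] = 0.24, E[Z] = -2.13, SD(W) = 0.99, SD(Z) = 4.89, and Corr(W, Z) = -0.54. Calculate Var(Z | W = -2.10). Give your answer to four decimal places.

Var(Z | W=x) = (1 − ρ²)·σ_Z².
Var(Z | W=-2.10) = (4.89)²·(1 − (-0.54)²) = 23.9121·0.7084 = 16.9393.

16.9393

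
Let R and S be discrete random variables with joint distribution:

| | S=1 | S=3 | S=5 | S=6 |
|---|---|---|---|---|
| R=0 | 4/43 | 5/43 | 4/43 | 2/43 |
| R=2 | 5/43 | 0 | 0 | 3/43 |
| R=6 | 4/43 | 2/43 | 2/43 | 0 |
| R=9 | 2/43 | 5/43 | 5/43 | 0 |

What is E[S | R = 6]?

5/2

P(R = 6) = 8/43.
Σ S·P over the event = 1·(4/43) + 3·(2/43) + 5·(2/43) = 20/43.
E[S | R = 6] = (20/43) / (8/43) = 5/2.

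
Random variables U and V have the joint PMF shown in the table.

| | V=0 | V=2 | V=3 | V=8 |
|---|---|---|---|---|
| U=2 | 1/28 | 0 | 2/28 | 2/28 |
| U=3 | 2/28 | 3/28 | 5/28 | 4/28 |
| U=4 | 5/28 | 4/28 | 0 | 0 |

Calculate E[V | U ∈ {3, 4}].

61/23

P(U ∈ {3, 4}) = 23/28.
Σ V·P over the event = 0·(2/28) + 2·(3/28) + 3·(5/28) + 8·(4/28) + 0·(5/28) + 2·(4/28) = 61/28.
E[V | U ∈ {3, 4}] = (61/28) / (23/28) = 61/23.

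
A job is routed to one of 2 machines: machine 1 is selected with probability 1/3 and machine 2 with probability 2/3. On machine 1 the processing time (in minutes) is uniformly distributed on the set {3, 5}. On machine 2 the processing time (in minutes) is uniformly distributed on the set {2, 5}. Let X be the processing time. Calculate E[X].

11/3

E[X | machine 1] = (3+5)/2 = 4.
E[X | machine 2] = (2+5)/2 = 7/2.
E[X] = (1/3)·(4) + (2/3)·(7/2) = 11/3.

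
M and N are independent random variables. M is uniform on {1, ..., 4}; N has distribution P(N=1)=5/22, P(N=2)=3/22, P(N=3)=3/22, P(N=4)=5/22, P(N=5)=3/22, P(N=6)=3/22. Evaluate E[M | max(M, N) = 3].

42/17

P(max(M, N) = 3) = 17/88.
Summing M·P(x,y) over outcomes with max(M, N) = 3 gives 21/44.
E[M | max(M, N) = 3] = (21/44) / (17/88) = 42/17.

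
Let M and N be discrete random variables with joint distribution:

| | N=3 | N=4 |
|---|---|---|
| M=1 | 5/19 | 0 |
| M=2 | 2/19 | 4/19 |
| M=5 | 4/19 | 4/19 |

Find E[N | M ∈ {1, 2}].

P(M ∈ {1, 2}) = 11/19.
Σ N·P over the event = 3·(5/19) + 3·(2/19) + 4·(4/19) = 37/19.
E[N | M ∈ {1, 2}] = (37/19) / (11/19) = 37/11.

37/11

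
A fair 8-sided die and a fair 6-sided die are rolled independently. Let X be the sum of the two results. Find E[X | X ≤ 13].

P(X ≤ 13) = 47/48.
E[X | X ≤ 13] = (185/24) / (47/48) = 370/47.

370/47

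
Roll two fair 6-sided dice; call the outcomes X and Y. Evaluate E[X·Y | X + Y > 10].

32

P(X + Y > 10) = 1/12.
Summing XY·P(x,y) over outcomes with X + Y > 10 gives 8/3.
E[X·Y | X + Y > 10] = (8/3) / (1/12) = 32.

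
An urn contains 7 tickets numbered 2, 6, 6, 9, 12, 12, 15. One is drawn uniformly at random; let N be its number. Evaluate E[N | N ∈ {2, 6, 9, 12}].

47/6

P(N ∈ {2, 6, 9, 12}) = 6/7.
Σ over the event: 2·1/7 + 6·2/7 + 9·1/7 + 12·2/7 = 47/7.
E[N | N ∈ {2, 6, 9, 12}] = (47/7) / (6/7) = 47/6.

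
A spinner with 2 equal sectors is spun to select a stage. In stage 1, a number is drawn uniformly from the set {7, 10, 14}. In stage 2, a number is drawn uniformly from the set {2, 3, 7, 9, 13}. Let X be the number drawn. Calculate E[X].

E[X | stage 1] = (7+10+14)/3 = 31/3.
E[X | stage 2] = (2+3+7+9+13)/5 = 34/5.
E[X] = (1/2)·(31/3) + (1/2)·(34/5) = 257/30.

257/30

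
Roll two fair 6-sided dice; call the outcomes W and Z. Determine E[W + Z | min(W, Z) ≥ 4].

P(min(W, Z) ≥ 4) = 1/4.
Summing (W+Z)·P(x,y) over outcomes with min(W, Z) ≥ 4 gives 5/2.
E[W + Z | min(W, Z) ≥ 4] = (5/2) / (1/4) = 10.

10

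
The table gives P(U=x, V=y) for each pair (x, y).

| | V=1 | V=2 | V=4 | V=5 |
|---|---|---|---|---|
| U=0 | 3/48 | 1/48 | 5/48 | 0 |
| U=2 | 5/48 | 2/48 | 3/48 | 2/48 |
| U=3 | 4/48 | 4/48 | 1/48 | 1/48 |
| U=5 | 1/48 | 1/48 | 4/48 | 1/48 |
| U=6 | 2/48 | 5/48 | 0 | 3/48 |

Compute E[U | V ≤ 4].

P(V ≤ 4) = 41/48.
Summing U·P(U=x,V=y) over the conditioning event gives 119/48.
E[U | V ≤ 4] = (119/48) / (41/48) = 119/41.

119/41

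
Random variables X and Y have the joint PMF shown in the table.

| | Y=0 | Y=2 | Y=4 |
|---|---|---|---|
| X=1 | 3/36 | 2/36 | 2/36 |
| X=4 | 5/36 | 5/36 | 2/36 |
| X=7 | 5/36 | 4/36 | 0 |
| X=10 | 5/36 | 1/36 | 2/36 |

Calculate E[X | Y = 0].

P(Y = 0) = 1/2.
Σ X·P over the event = 1·(3/36) + 4·(5/36) + 7·(5/36) + 10·(5/36) = 3.
E[X | Y = 0] = (3) / (1/2) = 6.

6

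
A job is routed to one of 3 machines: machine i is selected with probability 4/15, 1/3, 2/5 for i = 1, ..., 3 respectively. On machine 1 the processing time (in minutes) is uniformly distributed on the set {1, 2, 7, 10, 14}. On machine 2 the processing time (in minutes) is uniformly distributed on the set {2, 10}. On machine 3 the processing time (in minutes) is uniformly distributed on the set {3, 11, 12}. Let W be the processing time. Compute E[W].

182/25

E[W | machine 1] = (1+2+7+10+14)/5 = 34/5.
E[W | machine 2] = (2+10)/2 = 6.
E[W | machine 3] = (3+11+12)/3 = 26/3.
By the law of total expectation,
E[W] = (4/15)·(34/5) + (1/3)·(6) + (2/5)·(26/3) = 182/25.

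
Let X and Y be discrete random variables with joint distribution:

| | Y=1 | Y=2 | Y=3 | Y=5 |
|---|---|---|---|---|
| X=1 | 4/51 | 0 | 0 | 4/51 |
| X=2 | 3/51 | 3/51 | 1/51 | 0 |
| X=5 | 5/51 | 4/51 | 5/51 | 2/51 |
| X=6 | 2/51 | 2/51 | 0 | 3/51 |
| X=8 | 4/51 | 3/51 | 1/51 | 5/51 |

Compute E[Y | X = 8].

38/13

P(X = 8) = 13/51.
Σ Y·P over the event = 1·(4/51) + 2·(3/51) + 3·(1/51) + 5·(5/51) = 38/51.
E[Y | X = 8] = (38/51) / (13/51) = 38/13.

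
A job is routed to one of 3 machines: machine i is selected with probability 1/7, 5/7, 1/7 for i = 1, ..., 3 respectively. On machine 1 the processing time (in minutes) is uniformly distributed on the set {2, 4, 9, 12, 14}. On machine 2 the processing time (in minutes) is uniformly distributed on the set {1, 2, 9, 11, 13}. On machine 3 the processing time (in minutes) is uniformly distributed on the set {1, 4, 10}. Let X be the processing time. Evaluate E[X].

E[X | machine 1] = (2+4+9+12+14)/5 = 41/5.
E[X | machine 2] = (1+2+9+11+13)/5 = 36/5.
E[X | machine 3] = (1+4+10)/3 = 5.
By the law of total expectation,
E[X] = (1/7)·(41/5) + (5/7)·(36/5) + (1/7)·(5) = 246/35.

246/35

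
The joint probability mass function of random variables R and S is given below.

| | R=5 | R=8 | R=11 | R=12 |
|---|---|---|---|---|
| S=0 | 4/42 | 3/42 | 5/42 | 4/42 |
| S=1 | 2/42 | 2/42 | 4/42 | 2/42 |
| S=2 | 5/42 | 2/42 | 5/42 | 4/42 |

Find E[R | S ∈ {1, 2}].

119/13

P(S ∈ {1, 2}) = 13/21.
Σ R·P over the event = 5·(2/42) + 5·(5/42) + 8·(2/42) + 8·(2/42) + 11·(4/42) + 11·(5/42) + 12·(2/42) + 12·(4/42) = 17/3.
E[R | S ∈ {1, 2}] = (17/3) / (13/21) = 119/13.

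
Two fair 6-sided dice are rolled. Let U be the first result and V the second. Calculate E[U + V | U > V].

7

P(U > V) = 5/12.
Summing (U+V)·P(x,y) over outcomes with U > V gives 35/12.
E[U + V | U > V] = (35/12) / (5/12) = 7.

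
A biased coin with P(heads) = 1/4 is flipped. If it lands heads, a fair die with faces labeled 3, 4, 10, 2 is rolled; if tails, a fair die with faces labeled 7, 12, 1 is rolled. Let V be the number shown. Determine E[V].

E[V | heads] = (3+4+10+2)/4 = 19/4.
E[V | tails] = (7+12+1)/3 = 20/3.
By the law of total expectation,
E[V] = (1/4)·(19/4) + (3/4)·(20/3) = 99/16.

99/16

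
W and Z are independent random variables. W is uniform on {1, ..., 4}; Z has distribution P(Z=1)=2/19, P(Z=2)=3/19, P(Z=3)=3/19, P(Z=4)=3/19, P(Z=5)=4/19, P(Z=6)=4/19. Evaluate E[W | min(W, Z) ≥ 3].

P(min(W, Z) ≥ 3) = 7/19.
Summing W·P(x,y) over outcomes with min(W, Z) ≥ 3 gives 49/38.
E[W | min(W, Z) ≥ 3] = (49/38) / (7/19) = 7/2.

7/2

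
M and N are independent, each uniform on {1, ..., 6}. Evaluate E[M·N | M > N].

P(M > N) = 5/12.
Summing MN·P(x,y) over outcomes with M > N gives 175/36.
E[M·N | M > N] = (175/36) / (5/12) = 35/3.

35/3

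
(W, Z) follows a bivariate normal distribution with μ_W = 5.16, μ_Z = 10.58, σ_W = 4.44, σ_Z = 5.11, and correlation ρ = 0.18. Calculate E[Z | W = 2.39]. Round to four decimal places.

E[Z | W=x] = μ_Z + ρ(σ_Z/σ_W)(x − μ_W) for jointly normal variables.
E[Z | W=2.39] = 10.58 + (0.18)·(5.11/4.44)·(2.39 − (5.16)) = 10.58 + (0.20716)·(-2.77) = 10.0062.

10.0062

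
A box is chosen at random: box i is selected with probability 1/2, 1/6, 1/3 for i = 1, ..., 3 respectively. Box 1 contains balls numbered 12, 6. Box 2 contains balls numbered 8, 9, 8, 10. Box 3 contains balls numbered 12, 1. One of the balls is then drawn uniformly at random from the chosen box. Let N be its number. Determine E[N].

E[N | box 1] = (12+6)/2 = 9.
E[N | box 2] = (8+9+8+10)/4 = 35/4.
E[N | box 3] = (12+1)/2 = 13/2.
By the law of total expectation,
E[N] = (1/2)·(9) + (1/6)·(35/4) + (1/3)·(13/2) = 65/8.

65/8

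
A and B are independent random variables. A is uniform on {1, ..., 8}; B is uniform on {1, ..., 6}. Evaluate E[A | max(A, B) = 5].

Outcomes with max(A, B) = 5: (1,5), (2,5), (3,5), (4,5), (5,1), (5,2), (5,3), (5,4), (5,5), each with probability 1/48.
E[A | max(A, B) = 5] = (1 + 2 + 3 + 4 + 5 + 5 + 5 + 5 + 5) / 9 = 35/9.

35/9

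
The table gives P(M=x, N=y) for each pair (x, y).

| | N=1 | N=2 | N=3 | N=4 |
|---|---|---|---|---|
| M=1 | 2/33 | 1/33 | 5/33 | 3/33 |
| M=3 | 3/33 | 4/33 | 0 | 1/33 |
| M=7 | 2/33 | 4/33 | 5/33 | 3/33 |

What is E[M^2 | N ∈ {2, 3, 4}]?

P(N ∈ {2, 3, 4}) = 26/33.
Σ M^2·P over the event = 1·(1/33) + 1·(5/33) + 1·(3/33) + 9·(4/33) + 9·(1/33) + 49·(4/33) + 49·(5/33) + 49·(3/33) = 214/11.
E[M^2 | N ∈ {2, 3, 4}] = (214/11) / (26/33) = 321/13.

321/13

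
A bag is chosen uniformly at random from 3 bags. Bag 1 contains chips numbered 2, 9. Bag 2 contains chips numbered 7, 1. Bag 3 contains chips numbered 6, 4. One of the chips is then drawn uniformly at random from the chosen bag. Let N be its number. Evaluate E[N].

E[N | bag 1] = (2+9)/2 = 11/2.
E[N | bag 2] = (7+1)/2 = 4.
E[N | bag 3] = (6+4)/2 = 5.
By the law of total expectation,
E[N] = (1/3)·(11/2) + (1/3)·(4) + (1/3)·(5) = 29/6.

29/6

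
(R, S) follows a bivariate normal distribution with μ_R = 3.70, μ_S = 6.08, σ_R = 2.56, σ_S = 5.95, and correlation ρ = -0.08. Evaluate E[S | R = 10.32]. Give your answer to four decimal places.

For a bivariate normal, E[S | R=x] = μ_S + ρ·(σ_S/σ_R)·(x − μ_R).
E[S | R=10.32] = 6.08 + (-0.08)·(5.95/2.56)·(10.32 − (3.70)) = 6.08 + (-0.18594)·(6.62) = 4.8491.

4.8491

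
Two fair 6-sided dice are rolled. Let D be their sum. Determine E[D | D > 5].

106/13

P(D > 5) = 13/18.
Σ over the event: 6·5/36 + 7·1/6 + 8·5/36 + 9·1/9 + 10·1/12 + 11·1/18 + 12·1/36 = 53/9.
E[D | D > 5] = (53/9) / (13/18) = 106/13.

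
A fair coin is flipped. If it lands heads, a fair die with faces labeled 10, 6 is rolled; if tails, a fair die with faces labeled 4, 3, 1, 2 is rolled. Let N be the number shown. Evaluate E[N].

E[N | heads] = (10+6)/2 = 8.
E[N | tails] = (4+3+1+2)/4 = 5/2.
By the law of total expectation,
E[N] = (1/2)·(8) + (1/2)·(5/2) = 21/4.

21/4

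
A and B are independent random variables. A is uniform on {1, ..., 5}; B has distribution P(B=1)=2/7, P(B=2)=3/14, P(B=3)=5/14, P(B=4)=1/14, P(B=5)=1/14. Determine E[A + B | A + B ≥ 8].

42/5

P(A + B ≥ 8) = 1/7.
Summing (A+B)·P(x,y) over outcomes with A + B ≥ 8 gives 6/5.
E[A + B | A + B ≥ 8] = (6/5) / (1/7) = 42/5.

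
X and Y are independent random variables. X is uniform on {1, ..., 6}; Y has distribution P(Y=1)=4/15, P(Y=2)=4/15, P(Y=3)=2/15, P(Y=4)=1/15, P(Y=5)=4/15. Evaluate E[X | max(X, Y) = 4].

P(max(X, Y) = 4) = 7/45.
Summing X·P(x,y) over outcomes with max(X, Y) = 4 gives 5/9.
E[X | max(X, Y) = 4] = (5/9) / (7/45) = 25/7.

25/7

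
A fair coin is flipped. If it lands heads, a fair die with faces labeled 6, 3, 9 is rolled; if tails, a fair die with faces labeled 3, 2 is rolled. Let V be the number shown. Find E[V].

17/4

E[V | heads] = (6+3+9)/3 = 6.
E[V | tails] = (3+2)/2 = 5/2.
By the law of total expectation,
E[V] = (1/2)·(6) + (1/2)·(5/2) = 17/4.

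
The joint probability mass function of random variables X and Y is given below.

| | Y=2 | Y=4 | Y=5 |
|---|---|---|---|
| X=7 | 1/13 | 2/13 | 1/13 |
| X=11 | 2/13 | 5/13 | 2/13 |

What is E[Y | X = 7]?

P(X = 7) = 4/13.
Σ Y·P over the event = 2·(1/13) + 4·(2/13) + 5·(1/13) = 15/13.
E[Y | X = 7] = (15/13) / (4/13) = 15/4.

15/4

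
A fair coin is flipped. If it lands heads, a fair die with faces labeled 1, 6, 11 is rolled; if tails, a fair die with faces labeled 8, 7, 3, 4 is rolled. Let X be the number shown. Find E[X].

E[X | heads] = (1+6+11)/3 = 6.
E[X | tails] = (8+7+3+4)/4 = 11/2.
By the law of total expectation,
E[X] = (1/2)·(6) + (1/2)·(11/2) = 23/4.

23/4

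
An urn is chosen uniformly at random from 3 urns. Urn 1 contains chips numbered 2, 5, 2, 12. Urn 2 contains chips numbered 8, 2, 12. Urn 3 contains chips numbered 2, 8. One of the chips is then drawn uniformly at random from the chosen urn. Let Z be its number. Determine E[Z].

211/36

E[Z | urn 1] = (2+5+2+12)/4 = 21/4.
E[Z | urn 2] = (8+2+12)/3 = 22/3.
E[Z | urn 3] = (2+8)/2 = 5.
E[Z] = (1/3)·(21/4) + (1/3)·(22/3) + (1/3)·(5) = 211/36.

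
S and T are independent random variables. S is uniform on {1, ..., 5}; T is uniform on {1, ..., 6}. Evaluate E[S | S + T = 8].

7/2

P(S + T = 8) = 2/15.
Summing S·P(x,y) over outcomes with S + T = 8 gives 7/15.
E[S | S + T = 8] = (7/15) / (2/15) = 7/2.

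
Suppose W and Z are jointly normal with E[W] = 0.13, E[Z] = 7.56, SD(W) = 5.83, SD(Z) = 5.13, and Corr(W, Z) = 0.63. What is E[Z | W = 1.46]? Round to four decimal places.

8.2973

For a bivariate normal, E[Z | W=x] = μ_Z + ρ·(σ_Z/σ_W)·(x − μ_W).
E[Z | W=1.46] = 7.56 + (0.63)·(5.13/5.83)·(1.46 − (0.13)) = 7.56 + (0.55436)·(1.33) = 8.2973.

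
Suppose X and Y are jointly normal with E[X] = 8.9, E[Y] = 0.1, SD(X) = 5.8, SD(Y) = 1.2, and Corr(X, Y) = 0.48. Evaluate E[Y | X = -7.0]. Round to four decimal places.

-1.4790

For a bivariate normal, E[Y | X=x] = μ_Y + ρ·(σ_Y/σ_X)·(x − μ_X).
E[Y | X=-7.0] = 0.1 + (0.48)·(1.2/5.8)·(-7.0 − (8.9)) = 0.1 + (0.09931)·(-15.9) = -1.4790.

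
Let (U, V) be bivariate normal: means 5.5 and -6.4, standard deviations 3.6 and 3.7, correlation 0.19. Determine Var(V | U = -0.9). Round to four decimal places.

13.1958

For a bivariate normal, Var(V | U=x) = σ_V²(1 − ρ²).
Var(V | U=-0.9) = (3.7)²·(1 − (0.19)²) = 13.69·0.9639 = 13.1958.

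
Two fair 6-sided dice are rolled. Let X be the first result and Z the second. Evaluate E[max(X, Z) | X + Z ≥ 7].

P(X + Z ≥ 7) = 7/12.
Summing max(X,Z)·P(x,y) over outcomes with X + Z ≥ 7 gives 113/36.
E[max(X, Z) | X + Z ≥ 7] = (113/36) / (7/12) = 113/21.

113/21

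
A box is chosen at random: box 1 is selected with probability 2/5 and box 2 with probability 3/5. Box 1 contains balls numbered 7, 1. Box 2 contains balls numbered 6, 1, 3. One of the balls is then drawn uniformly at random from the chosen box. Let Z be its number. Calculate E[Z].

18/5

E[Z | box 1] = (7+1)/2 = 4.
E[Z | box 2] = (6+1+3)/3 = 10/3.
By the law of total expectation,
E[Z] = (2/5)·(4) + (3/5)·(10/3) = 18/5.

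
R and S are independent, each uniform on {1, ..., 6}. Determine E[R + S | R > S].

P(R > S) = 5/12.
Summing (R+S)·P(x,y) over outcomes with R > S gives 35/12.
E[R + S | R > S] = (35/12) / (5/12) = 7.

7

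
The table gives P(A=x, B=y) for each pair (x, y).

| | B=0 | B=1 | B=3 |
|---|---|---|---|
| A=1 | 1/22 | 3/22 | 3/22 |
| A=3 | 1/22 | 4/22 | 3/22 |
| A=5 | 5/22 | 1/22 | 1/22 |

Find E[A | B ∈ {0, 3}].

23/7

P(B ∈ {0, 3}) = 7/11.
Summing A·P(A=x,B=y) over the conditioning event gives 23/11.
E[A | B ∈ {0, 3}] = (23/11) / (7/11) = 23/7.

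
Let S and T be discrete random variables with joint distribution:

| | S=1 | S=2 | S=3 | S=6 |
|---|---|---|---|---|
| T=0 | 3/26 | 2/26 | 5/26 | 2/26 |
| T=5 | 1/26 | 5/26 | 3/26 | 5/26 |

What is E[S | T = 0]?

17/6

P(T = 0) = 6/13.
Σ S·P over the event = 1·(3/26) + 2·(2/26) + 3·(5/26) + 6·(2/26) = 17/13.
E[S | T = 0] = (17/13) / (6/13) = 17/6.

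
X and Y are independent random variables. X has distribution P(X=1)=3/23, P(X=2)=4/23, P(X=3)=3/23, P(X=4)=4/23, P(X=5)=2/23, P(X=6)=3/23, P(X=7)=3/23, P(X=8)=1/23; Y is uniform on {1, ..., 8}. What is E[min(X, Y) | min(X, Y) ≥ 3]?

419/96

P(min(X, Y) ≥ 3) = 12/23.
Summing min(X,Y)·P(x,y) over outcomes with min(X, Y) ≥ 3 gives 419/184.
E[min(X, Y) | min(X, Y) ≥ 3] = (419/184) / (12/23) = 419/96.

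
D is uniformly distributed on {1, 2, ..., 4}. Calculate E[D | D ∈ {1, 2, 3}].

P(D ∈ {1, 2, 3}) = 3/4.
Σ over the event: 1·1/4 + 2·1/4 + 3·1/4 = 3/2.
E[D | D ∈ {1, 2, 3}] = (3/2) / (3/4) = 2.

2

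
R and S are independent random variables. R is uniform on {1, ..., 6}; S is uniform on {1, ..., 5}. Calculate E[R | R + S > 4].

P(R + S > 4) = 4/5.
Summing R·P(x,y) over outcomes with R + S > 4 gives 19/6.
E[R | R + S > 4] = (19/6) / (4/5) = 95/24.

95/24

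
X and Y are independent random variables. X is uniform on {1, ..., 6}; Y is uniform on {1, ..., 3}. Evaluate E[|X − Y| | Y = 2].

Outcomes with Y = 2: (1,2), (2,2), (3,2), (4,2), (5,2), (6,2), each with probability 1/18.
E[|X − Y| | Y = 2] = (1 + 0 + 1 + 2 + 3 + 4) / 6 = 11/6.

11/6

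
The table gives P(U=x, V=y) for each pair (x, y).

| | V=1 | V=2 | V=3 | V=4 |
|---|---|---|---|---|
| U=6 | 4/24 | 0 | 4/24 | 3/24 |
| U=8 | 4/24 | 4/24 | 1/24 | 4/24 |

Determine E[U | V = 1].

P(V = 1) = 1/3.
Σ U·P over the event = 6·(4/24) + 8·(4/24) = 7/3.
E[U | V = 1] = (7/3) / (1/3) = 7.

7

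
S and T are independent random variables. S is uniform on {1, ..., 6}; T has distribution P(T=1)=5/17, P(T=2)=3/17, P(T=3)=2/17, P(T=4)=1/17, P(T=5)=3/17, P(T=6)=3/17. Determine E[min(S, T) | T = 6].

P(T = 6) = 3/17.
Summing min(S,T)·P(x,y) over outcomes with T = 6 gives 21/34.
E[min(S, T) | T = 6] = (21/34) / (3/17) = 7/2.

7/2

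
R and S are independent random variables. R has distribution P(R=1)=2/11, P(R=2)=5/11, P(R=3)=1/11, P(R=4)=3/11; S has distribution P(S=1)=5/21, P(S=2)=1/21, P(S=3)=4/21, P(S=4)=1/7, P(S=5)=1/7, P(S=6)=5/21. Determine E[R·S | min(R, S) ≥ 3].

P(min(R, S) ≥ 3) = 20/77.
Summing RS·P(x,y) over outcomes with min(R, S) ≥ 3 gives 345/77.
E[R·S | min(R, S) ≥ 3] = (345/77) / (20/77) = 69/4.

69/4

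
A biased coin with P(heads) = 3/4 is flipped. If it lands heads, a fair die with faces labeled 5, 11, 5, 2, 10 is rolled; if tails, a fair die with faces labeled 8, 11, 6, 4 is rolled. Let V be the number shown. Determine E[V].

541/80

E[V | heads] = (5+11+5+2+10)/5 = 33/5.
E[V | tails] = (8+11+6+4)/4 = 29/4.
By the law of total expectation,
E[V] = (3/4)·(33/5) + (1/4)·(29/4) = 541/80.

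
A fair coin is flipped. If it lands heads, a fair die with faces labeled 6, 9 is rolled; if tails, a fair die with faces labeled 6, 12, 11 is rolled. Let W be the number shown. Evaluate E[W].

E[W | heads] = (6+9)/2 = 15/2.
E[W | tails] = (6+12+11)/3 = 29/3.
E[W] = (1/2)·(15/2) + (1/2)·(29/3) = 103/12.

103/12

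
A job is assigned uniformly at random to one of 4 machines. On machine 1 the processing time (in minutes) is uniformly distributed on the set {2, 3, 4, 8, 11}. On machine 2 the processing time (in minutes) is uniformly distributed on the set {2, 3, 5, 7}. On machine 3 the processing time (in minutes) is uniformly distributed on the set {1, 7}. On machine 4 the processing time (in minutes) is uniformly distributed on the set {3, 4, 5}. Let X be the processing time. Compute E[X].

357/80

E[X | machine 1] = (2+3+4+8+11)/5 = 28/5.
E[X | machine 2] = (2+3+5+7)/4 = 17/4.
E[X | machine 3] = (1+7)/2 = 4.
E[X | machine 4] = (3+4+5)/3 = 4.
By the law of total expectation,
E[X] = (1/4)·(28/5) + (1/4)·(17/4) + (1/4)·(4) + (1/4)·(4) = 357/80.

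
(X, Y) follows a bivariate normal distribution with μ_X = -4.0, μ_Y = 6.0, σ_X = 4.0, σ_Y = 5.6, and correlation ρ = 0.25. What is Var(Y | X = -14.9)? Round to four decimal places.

For a bivariate normal, Var(Y | X=x) = σ_Y²(1 − ρ²).
Var(Y | X=-14.9) = (5.6)²·(1 − (0.25)²) = 31.36·0.9375 = 29.4000.

29.4000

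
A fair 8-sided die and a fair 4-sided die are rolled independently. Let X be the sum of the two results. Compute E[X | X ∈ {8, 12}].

P(X ∈ {8, 12}) = 5/32.
Σ over the event: 8·1/8 + 12·1/32 = 11/8.
E[X | X ∈ {8, 12}] = (11/8) / (5/32) = 44/5.

44/5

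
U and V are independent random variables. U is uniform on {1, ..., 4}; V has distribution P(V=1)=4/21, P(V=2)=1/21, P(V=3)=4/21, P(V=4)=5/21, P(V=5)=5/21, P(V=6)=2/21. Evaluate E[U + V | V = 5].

15/2

P(V = 5) = 5/21.
Summing (U+V)·P(x,y) over outcomes with V = 5 gives 25/14.
E[U + V | V = 5] = (25/14) / (5/21) = 15/2.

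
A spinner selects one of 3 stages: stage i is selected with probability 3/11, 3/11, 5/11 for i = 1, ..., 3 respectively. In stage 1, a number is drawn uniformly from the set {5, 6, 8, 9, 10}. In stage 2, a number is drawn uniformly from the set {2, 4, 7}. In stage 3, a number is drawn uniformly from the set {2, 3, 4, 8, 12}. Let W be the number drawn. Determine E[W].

324/55

E[W | stage 1] = (5+6+8+9+10)/5 = 38/5.
E[W | stage 2] = (2+4+7)/3 = 13/3.
E[W | stage 3] = (2+3+4+8+12)/5 = 29/5.
E[W] = (3/11)·(38/5) + (3/11)·(13/3) + (5/11)·(29/5) = 324/55.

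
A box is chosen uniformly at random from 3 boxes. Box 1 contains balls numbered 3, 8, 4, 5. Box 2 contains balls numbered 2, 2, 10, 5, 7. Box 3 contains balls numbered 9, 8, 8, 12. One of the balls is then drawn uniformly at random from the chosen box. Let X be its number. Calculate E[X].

389/60

E[X | box 1] = (3+8+4+5)/4 = 5.
E[X | box 2] = (2+2+10+5+7)/5 = 26/5.
E[X | box 3] = (9+8+8+12)/4 = 37/4.
E[X] = (1/3)·(5) + (1/3)·(26/5) + (1/3)·(37/4) = 389/60.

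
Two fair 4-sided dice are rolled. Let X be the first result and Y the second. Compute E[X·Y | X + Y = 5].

5

Outcomes with X + Y = 5: (1,4), (2,3), (3,2), (4,1), each with probability 1/16.
E[X·Y | X + Y = 5] = (4 + 6 + 6 + 4) / 4 = 5.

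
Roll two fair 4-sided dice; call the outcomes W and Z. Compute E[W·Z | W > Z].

P(W > Z) = 3/8.
Summing WZ·P(x,y) over outcomes with W > Z gives 35/16.
E[W·Z | W > Z] = (35/16) / (3/8) = 35/6.

35/6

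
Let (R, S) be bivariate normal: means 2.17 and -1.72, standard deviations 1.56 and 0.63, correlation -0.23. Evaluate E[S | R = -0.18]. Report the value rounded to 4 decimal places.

For a bivariate normal, E[S | R=x] = μ_S + ρ·(σ_S/σ_R)·(x − μ_R).
E[S | R=-0.18] = -1.72 + (-0.23)·(0.63/1.56)·(-0.18 − (2.17)) = -1.72 + (-0.092885)·(-2.35) = -1.5017.

-1.5017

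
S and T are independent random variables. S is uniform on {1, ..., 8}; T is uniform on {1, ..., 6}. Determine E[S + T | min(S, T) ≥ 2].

9

P(min(S, T) ≥ 2) = 35/48.
Summing (S+T)·P(x,y) over outcomes with min(S, T) ≥ 2 gives 105/16.
E[S + T | min(S, T) ≥ 2] = (105/16) / (35/48) = 9.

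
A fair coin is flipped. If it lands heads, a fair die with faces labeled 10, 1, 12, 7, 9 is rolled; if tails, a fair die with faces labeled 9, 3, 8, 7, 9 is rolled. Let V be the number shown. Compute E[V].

15/2

E[V | heads] = (10+1+12+7+9)/5 = 39/5.
E[V | tails] = (9+3+8+7+9)/5 = 36/5.
By the law of total expectation,
E[V] = (1/2)·(39/5) + (1/2)·(36/5) = 15/2.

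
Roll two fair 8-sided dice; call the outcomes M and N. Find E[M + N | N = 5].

Outcomes with N = 5: (1,5), (2,5), (3,5), (4,5), (5,5), (6,5), (7,5), (8,5), each with probability 1/64.
E[M + N | N = 5] = (6 + 7 + 8 + 9 + 10 + 11 + 12 + 13) / 8 = 19/2.

19/2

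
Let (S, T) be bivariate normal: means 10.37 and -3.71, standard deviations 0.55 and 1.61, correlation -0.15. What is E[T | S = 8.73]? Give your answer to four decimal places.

-2.9899

The regression of T on S has slope ρ·σ_T/σ_S and passes through (μ_S, μ_T).
E[T | S=8.73] = -3.71 + (-0.15)·(1.61/0.55)·(8.73 − (10.37)) = -3.71 + (-0.43909)·(-1.64) = -2.9899.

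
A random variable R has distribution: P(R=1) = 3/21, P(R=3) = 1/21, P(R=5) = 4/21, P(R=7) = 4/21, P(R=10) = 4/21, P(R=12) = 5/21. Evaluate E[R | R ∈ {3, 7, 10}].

P(R ∈ {3, 7, 10}) = 3/7.
Σ over the event: 3·1/21 + 7·4/21 + 10·4/21 = 71/21.
E[R | R ∈ {3, 7, 10}] = (71/21) / (3/7) = 71/9.

71/9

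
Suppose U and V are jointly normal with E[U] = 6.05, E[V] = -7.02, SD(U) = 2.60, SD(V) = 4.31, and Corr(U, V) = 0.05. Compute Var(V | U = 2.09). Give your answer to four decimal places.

The conditional variance in a bivariate normal is σ_V²(1 − ρ²), independent of x.
Var(V | U=2.09) = (4.31)²·(1 − (0.05)²) = 18.5761·0.9975 = 18.5297.

18.5297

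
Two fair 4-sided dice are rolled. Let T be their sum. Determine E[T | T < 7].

P(T < 7) = 13/16.
Σ over the event: 2·1/16 + 3·1/8 + 4·3/16 + 5·1/4 + 6·3/16 = 29/8.
E[T | T < 7] = (29/8) / (13/16) = 58/13.

58/13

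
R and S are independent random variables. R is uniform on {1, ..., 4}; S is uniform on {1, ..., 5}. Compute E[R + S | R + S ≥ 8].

25/3

Outcomes with R + S ≥ 8: (3,5), (4,4), (4,5), each with probability 1/20.
E[R + S | R + S ≥ 8] = (8 + 8 + 9) / 3 = 25/3.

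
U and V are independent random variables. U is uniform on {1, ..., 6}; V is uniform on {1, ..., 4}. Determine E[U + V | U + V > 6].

Outcomes with U + V > 6: (3,4), (4,3), (4,4), (5,2), (5,3), (5,4), (6,1), (6,2), (6,3), (6,4), each with probability 1/24.
E[U + V | U + V > 6] = (7 + 7 + 8 + 7 + 8 + 9 + 7 + 8 + 9 + 10) / 10 = 8.

8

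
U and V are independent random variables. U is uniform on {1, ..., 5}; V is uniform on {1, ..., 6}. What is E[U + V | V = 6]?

9

Outcomes with V = 6: (1,6), (2,6), (3,6), (4,6), (5,6), each with probability 1/30.
E[U + V | V = 6] = (7 + 8 + 9 + 10 + 11) / 5 = 9.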